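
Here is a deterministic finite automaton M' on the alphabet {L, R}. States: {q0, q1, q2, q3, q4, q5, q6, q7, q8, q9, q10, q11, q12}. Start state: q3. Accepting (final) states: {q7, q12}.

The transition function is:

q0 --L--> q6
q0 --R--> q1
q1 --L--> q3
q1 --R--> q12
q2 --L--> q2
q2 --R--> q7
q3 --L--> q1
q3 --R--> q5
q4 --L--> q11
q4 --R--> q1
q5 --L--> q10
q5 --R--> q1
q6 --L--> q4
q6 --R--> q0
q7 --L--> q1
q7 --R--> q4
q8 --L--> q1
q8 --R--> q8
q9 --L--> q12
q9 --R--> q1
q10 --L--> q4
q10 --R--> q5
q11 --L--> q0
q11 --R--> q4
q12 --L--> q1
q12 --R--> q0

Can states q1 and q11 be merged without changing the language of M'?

No

First remove the unreachable states {q2,q7,q8,q9}; 9 states remain.
Start with accepting vs non-accepting: {q12} | {q0,q1,q3,q4,q5,q6,q10,q11}.
Split {q0,q1,q3,q4,q5,q6,q10,q11} by δ(·,R) → {q0,q3,q4,q5,q6,q10,q11} and {q1}.
Refine {q0,q3,q4,q5,q6,q10,q11} on symbol L: members go to different blocks, giving {q0,q4,q5,q6,q10,q11} and {q3}.
Split {q0,q4,q5,q6,q10,q11} by δ(·,R) → {q0,q4,q5} and {q6,q10,q11}.
No further refinement is possible. Final partition (5 blocks): {q12} | {q0,q4,q5} | {q1} | {q3} | {q6,q10,q11}.
q1 and q11 end up in different blocks, so they are distinguishable. For instance, the string 'R' is accepted from only q1.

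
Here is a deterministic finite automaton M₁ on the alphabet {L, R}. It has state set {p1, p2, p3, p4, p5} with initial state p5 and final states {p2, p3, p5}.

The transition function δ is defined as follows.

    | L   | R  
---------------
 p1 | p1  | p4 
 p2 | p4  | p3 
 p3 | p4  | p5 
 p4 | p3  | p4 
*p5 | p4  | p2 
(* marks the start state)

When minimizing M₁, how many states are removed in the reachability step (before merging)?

1

No path from p5 leads to p1; the other 4 states are all reachable.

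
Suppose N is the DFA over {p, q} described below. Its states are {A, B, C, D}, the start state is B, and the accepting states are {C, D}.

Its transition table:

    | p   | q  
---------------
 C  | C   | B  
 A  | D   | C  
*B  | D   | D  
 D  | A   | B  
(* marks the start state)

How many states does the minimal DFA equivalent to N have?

All states are reachable from the start state.
P0 = {C,D} | {A,B}.
On input p, block {C,D} splits into {C} and {D}.
On input q, block {A,B} splits into {A} and {B}.
Stable partition: {C} | {A} | {D} | {B} — 4 equivalence classes.

4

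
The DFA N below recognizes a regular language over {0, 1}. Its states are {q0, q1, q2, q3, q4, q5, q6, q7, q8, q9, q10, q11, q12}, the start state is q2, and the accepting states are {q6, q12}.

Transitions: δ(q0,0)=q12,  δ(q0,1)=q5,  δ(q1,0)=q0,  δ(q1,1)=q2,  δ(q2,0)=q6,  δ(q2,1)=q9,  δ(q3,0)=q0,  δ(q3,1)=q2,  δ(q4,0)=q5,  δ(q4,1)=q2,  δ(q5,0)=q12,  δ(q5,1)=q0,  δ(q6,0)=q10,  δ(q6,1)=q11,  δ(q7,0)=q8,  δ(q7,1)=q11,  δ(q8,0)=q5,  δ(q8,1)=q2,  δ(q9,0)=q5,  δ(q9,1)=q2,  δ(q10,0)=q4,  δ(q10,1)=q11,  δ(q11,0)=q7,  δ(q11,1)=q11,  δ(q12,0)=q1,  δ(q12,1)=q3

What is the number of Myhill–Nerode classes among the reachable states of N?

7

Initial partition by acceptance: {q6,q12} | {q0,q1,q2,q3,q4,q5,q7,q8,q9,q10,q11}.
On input 0, block {q0,q1,q2,q3,q4,q5,q7,q8,q9,q10,q11} splits into {q1,q3,q4,q7,q8,q9,q10,q11} and {q0,q2,q5}.
Split {q1,q3,q4,q7,q8,q9,q10,q11} by δ(·,0) → {q1,q3,q4,q8,q9} and {q7,q10,q11}.
Split {q6,q12} by δ(·,0) → {q6} and {q12}.
Split {q0,q2,q5} by δ(·,0) → {q0,q5} and {q2}.
Refine {q7,q10,q11} on symbol 0: members go to different blocks, giving {q7,q10} and {q11}.
No further refinement is possible. Final partition (7 blocks): {q6} | {q1,q3,q4,q8,q9} | {q0,q5} | {q7,q10} | {q12} | {q2} | {q11}.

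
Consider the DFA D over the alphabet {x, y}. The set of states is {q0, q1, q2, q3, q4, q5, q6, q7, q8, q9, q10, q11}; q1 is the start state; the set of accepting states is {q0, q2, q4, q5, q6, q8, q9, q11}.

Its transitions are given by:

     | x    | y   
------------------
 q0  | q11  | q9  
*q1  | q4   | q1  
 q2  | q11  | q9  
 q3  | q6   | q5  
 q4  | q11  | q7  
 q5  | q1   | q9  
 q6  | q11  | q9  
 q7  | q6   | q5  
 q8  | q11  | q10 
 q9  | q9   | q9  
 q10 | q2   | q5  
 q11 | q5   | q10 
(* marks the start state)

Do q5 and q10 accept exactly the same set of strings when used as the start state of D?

No

Reachable states from the start: {q1,q2,q4,q5,q6,q7,q9,q10,q11}. Unreachable: {q0,q3,q8} — drop them.
Start with accepting vs non-accepting: {q2,q4,q5,q6,q9,q11} | {q1,q7,q10}.
Refine {q2,q4,q5,q6,q9,q11} on symbol x: members go to different blocks, giving {q2,q4,q6,q9,q11} and {q5}.
Refine {q2,q4,q6,q9,q11} on symbol x: members go to different blocks, giving {q2,q4,q6,q9} and {q11}.
Split {q2,q4,q6,q9} by δ(·,x) → {q2,q4,q6} and {q9}.
Split {q2,q4,q6} by δ(·,y) → {q2,q6} and {q4}.
Split {q1,q7,q10} by δ(·,x) → {q7,q10} and {q1}.
The partition is now stable with 7 blocks: {q2,q6} | {q7,q10} | {q5} | {q11} | {q9} | {q4} | {q1}.
q5 and q10 end up in different blocks, so they are distinguishable. For instance, the string 'ε' is accepted from only q5.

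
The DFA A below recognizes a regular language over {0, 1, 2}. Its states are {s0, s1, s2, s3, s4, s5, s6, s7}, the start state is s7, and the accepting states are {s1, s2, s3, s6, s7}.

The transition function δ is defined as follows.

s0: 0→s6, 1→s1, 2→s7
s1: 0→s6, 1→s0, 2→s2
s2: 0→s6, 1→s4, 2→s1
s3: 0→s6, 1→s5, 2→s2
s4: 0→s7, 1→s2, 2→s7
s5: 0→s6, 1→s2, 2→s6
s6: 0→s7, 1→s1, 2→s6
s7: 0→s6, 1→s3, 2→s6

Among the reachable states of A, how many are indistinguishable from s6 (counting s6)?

Every state is reachable, so we keep all 8.
Start with accepting vs non-accepting: {s1,s2,s3,s6,s7} | {s0,s4,s5}.
Split {s1,s2,s3,s6,s7} by δ(·,1) → {s1,s2,s3} and {s6,s7}.
The partition is now stable with 3 blocks: {s1,s2,s3} | {s0,s4,s5} | {s6,s7}.
The equivalence class containing s6 is {s6,s7}, of size 2.

2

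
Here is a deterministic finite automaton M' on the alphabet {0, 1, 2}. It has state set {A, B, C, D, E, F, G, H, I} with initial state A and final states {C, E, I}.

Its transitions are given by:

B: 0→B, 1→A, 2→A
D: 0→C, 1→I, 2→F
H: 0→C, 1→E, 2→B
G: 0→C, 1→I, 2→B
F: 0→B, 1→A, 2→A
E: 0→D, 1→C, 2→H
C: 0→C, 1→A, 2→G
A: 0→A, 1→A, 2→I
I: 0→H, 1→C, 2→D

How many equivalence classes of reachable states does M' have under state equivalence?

Start with accepting vs non-accepting: {C,E,I} | {A,B,D,F,G,H}.
On input 0, block {C,E,I} splits into {E,I} and {C}.
Split {A,B,D,F,G,H} by δ(·,0) → {A,B,F} and {D,G,H}.
Refine {A,B,F} on symbol 2: members go to different blocks, giving {B,F} and {A}.
The partition is now stable with 5 blocks: {E,I} | {B,F} | {C} | {D,G,H} | {A}.

5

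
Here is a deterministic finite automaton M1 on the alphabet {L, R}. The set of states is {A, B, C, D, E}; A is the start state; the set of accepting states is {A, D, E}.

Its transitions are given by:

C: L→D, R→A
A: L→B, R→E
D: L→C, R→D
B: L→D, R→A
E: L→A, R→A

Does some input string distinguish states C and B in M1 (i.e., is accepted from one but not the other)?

No

Initial partition by acceptance: {A,D,E} | {B,C}.
On input L, block {A,D,E} splits into {A,D} and {E}.
Split {A,D} by δ(·,R) → {A} and {D}.
No further refinement is possible. Final partition (4 blocks): {A} | {B,C} | {E} | {D}.
C and B lie in the same block of the stable partition, so they are equivalent — no string distinguishes them.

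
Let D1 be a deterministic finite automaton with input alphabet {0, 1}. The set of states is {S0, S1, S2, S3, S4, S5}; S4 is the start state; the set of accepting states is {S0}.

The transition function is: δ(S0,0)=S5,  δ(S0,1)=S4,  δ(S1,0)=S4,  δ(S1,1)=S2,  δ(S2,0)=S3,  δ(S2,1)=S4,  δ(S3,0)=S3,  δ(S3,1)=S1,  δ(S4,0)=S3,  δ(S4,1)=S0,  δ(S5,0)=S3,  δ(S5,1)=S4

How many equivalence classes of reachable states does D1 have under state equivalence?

5

All states are reachable from the start state.
Start with accepting vs non-accepting: {S0} | {S1,S2,S3,S4,S5}.
On input 1, block {S1,S2,S3,S4,S5} splits into {S1,S2,S3,S5} and {S4}.
On input 0, block {S1,S2,S3,S5} splits into {S2,S3,S5} and {S1}.
On input 1, block {S2,S3,S5} splits into {S2,S5} and {S3}.
The partition is now stable with 5 blocks: {S0} | {S2,S5} | {S4} | {S1} | {S3}.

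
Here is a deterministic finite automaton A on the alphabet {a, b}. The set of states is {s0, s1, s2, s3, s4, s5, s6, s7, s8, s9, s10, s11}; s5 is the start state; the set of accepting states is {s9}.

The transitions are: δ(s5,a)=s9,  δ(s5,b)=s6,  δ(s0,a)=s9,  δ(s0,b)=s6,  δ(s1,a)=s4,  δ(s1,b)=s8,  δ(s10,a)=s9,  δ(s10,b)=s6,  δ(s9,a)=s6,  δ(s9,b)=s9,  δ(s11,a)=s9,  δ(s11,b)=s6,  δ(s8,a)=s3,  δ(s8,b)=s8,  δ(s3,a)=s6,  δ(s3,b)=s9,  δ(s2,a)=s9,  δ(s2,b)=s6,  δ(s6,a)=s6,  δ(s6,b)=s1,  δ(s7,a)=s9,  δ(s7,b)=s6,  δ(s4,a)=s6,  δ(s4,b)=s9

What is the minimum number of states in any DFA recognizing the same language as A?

First remove the unreachable states {s0,s2,s7,s10,s11}; 7 states remain.
P0 = {s9} | {s1,s3,s4,s5,s6,s8}.
On input a, block {s1,s3,s4,s5,s6,s8} splits into {s1,s3,s4,s6,s8} and {s5}.
Refine {s1,s3,s4,s6,s8} on symbol b: members go to different blocks, giving {s1,s6,s8} and {s3,s4}.
Split {s1,s6,s8} by δ(·,a) → {s1,s8} and {s6}.
The partition is now stable with 5 blocks: {s9} | {s1,s8} | {s5} | {s3,s4} | {s6}.

5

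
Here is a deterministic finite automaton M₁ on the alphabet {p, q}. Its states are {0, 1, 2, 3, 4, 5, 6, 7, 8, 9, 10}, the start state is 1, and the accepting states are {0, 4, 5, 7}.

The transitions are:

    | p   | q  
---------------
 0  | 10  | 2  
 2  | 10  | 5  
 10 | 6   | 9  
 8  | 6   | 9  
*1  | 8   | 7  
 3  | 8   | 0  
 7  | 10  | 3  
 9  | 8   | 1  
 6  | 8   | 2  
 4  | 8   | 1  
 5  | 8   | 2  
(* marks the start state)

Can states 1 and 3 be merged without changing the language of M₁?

Yes

Reachable states from the start: {0,1,2,3,5,6,7,8,9,10}. Unreachable: {4} — drop them.
P0 = {0,5,7} | {1,2,3,6,8,9,10}.
Split {1,2,3,6,8,9,10} by δ(·,q) → {6,8,9,10} and {1,2,3}.
Refine {6,8,9,10} on symbol q: members go to different blocks, giving {6,9} and {8,10}.
The partition is now stable with 4 blocks: {0,5,7} | {6,9} | {1,2,3} | {8,10}.
1 and 3 lie in the same block of the stable partition, so they are equivalent — no string distinguishes them.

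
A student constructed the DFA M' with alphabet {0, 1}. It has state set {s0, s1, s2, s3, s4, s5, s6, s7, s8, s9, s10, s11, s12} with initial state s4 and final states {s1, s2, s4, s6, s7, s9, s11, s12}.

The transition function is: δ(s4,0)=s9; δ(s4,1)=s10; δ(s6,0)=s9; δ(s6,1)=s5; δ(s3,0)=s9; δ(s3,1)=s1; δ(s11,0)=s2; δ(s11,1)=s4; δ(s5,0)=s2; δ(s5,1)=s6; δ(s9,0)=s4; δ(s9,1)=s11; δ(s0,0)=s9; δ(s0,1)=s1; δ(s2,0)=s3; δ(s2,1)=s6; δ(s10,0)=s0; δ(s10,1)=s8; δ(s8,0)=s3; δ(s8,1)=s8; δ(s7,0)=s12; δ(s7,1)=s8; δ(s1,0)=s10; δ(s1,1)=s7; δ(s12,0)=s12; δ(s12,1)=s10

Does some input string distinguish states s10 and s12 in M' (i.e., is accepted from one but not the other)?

Yes

All states are reachable from the start state.
P0 = {s1,s2,s4,s6,s7,s9,s11,s12} | {s0,s3,s5,s8,s10}.
Refine {s1,s2,s4,s6,s7,s9,s11,s12} on symbol 0: members go to different blocks, giving {s4,s6,s7,s9,s11,s12} and {s1,s2}.
Split {s4,s6,s7,s9,s11,s12} by δ(·,0) → {s4,s6,s7,s9,s12} and {s11}.
On input 1, block {s4,s6,s7,s9,s12} splits into {s4,s6,s7,s12} and {s9}.
Refine {s4,s6,s7,s12} on symbol 0: members go to different blocks, giving {s4,s6} and {s7,s12}.
On input 0, block {s0,s3,s5,s8,s10} splits into {s0,s3} and {s8,s10} and {s5}.
Split {s4,s6} by δ(·,1) → {s4} and {s6}.
Split {s1,s2} by δ(·,0) → {s1} and {s2}.
The partition is now stable with 10 blocks: {s4} | {s0,s3} | {s1} | {s11} | {s9} | {s7,s12} | {s8,s10} | {s5} | {s6} | {s2}.
s10 and s12 end up in different blocks, so they are distinguishable. For instance, the string 'ε' is accepted from only s12.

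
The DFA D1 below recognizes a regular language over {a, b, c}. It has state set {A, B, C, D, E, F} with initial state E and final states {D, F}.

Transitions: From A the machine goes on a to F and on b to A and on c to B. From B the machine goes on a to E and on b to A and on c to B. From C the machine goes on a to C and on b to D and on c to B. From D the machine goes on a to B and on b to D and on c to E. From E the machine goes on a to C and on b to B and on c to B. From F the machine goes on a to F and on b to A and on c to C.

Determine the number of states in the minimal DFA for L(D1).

P0 = {D,F} | {A,B,C,E}.
Refine {D,F} on symbol a: members go to different blocks, giving {D} and {F}.
Refine {A,B,C,E} on symbol a: members go to different blocks, giving {B,C,E} and {A}.
Refine {B,C,E} on symbol b: members go to different blocks, giving {B} and {C} and {E}.
The partition is now stable with 6 blocks: {D} | {B} | {F} | {A} | {C} | {E}.

6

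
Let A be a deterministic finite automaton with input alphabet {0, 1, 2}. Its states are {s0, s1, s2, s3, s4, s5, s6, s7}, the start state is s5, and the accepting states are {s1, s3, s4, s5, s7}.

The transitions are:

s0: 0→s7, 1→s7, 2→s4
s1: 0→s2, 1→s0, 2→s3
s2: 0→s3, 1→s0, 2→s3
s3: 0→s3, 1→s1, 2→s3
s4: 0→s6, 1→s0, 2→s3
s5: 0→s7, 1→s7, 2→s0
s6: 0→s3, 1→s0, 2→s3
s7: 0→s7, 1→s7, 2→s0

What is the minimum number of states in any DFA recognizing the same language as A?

5

All states are reachable from the start state.
Initial partition by acceptance: {s1,s3,s4,s5,s7} | {s0,s2,s6}.
Split {s1,s3,s4,s5,s7} by δ(·,0) → {s3,s5,s7} and {s1,s4}.
Refine {s3,s5,s7} on symbol 1: members go to different blocks, giving {s5,s7} and {s3}.
Refine {s0,s2,s6} on symbol 0: members go to different blocks, giving {s2,s6} and {s0}.
The partition is now stable with 5 blocks: {s5,s7} | {s2,s6} | {s1,s4} | {s3} | {s0}.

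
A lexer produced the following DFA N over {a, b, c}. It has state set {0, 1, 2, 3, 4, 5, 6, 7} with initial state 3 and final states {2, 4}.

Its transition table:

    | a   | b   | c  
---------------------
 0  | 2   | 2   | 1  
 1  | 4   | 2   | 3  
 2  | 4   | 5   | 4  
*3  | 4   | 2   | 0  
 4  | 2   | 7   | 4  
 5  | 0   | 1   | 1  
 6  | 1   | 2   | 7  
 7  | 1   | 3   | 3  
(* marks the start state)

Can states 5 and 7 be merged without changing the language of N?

Yes

States {6} cannot be reached from the start state, so discard them.
P0 = {2,4} | {0,1,3,5,7}.
On input a, block {0,1,3,5,7} splits into {0,1,3} and {5,7}.
The partition is now stable with 3 blocks: {2,4} | {0,1,3} | {5,7}.
5 and 7 lie in the same block of the stable partition, so they are equivalent — no string distinguishes them.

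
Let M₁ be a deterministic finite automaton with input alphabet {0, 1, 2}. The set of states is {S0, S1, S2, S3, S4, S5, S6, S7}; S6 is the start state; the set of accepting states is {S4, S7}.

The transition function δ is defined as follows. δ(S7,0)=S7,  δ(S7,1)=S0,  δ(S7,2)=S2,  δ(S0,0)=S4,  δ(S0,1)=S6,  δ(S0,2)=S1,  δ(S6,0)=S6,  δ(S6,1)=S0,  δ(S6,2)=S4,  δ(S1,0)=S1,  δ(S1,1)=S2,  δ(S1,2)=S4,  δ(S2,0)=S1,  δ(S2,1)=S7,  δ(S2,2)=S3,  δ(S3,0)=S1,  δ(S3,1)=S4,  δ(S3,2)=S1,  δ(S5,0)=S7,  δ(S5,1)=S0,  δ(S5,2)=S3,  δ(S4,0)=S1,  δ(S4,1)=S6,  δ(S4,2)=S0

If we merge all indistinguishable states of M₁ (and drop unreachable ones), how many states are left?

7

Reachable states from the start: {S0,S1,S2,S3,S4,S6,S7}. Unreachable: {S5} — drop them.
Start with accepting vs non-accepting: {S4,S7} | {S0,S1,S2,S3,S6}.
Refine {S4,S7} on symbol 0: members go to different blocks, giving {S4} and {S7}.
Split {S0,S1,S2,S3,S6} by δ(·,0) → {S1,S2,S3,S6} and {S0}.
On input 1, block {S1,S2,S3,S6} splits into {S1} and {S2} and {S3} and {S6}.
No further refinement is possible. Final partition (7 blocks): {S4} | {S1} | {S7} | {S0} | {S2} | {S3} | {S6}.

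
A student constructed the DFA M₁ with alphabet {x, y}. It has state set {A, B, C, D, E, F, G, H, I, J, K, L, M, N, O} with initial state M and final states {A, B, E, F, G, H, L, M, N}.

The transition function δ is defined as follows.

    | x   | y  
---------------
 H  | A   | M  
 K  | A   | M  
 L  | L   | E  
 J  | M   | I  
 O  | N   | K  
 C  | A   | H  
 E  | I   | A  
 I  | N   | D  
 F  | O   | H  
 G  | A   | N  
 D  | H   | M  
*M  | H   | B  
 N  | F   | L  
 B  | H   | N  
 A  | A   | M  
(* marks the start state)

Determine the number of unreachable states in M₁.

BFS from M reaches {A, B, D, E, F, H, I, K, L, M, N, O}; the 3 state(s) C, G, J are never visited.

3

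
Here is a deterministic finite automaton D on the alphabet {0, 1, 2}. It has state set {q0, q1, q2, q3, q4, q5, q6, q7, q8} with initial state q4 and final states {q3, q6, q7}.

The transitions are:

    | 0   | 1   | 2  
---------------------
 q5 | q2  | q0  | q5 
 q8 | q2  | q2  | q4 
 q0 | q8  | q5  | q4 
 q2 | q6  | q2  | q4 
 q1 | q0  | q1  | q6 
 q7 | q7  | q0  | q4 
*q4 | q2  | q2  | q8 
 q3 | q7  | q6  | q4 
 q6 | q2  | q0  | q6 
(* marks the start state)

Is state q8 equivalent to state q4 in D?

Yes

Reachable states from the start: {q0,q2,q4,q5,q6,q8}. Unreachable: {q1,q3,q7} — drop them.
P0 = {q6} | {q0,q2,q4,q5,q8}.
Refine {q0,q2,q4,q5,q8} on symbol 0: members go to different blocks, giving {q0,q4,q5,q8} and {q2}.
Refine {q0,q4,q5,q8} on symbol 0: members go to different blocks, giving {q4,q5,q8} and {q0}.
Refine {q4,q5,q8} on symbol 1: members go to different blocks, giving {q4,q8} and {q5}.
The partition is now stable with 5 blocks: {q6} | {q4,q8} | {q2} | {q0} | {q5}.
q8 and q4 lie in the same block of the stable partition, so they are equivalent — no string distinguishes them.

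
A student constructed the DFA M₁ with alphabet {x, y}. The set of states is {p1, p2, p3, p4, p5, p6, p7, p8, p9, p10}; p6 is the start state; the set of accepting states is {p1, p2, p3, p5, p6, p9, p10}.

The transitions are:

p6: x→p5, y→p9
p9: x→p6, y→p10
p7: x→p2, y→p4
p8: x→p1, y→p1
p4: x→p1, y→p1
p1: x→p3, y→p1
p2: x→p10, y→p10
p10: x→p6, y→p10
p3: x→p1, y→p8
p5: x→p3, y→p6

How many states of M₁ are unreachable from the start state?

Starting at p6 and following transitions, the reachable set is {p1, p3, p5, p6, p8, p9, p10}. That leaves p2, p4, p7 unreachable — 3 in total.

3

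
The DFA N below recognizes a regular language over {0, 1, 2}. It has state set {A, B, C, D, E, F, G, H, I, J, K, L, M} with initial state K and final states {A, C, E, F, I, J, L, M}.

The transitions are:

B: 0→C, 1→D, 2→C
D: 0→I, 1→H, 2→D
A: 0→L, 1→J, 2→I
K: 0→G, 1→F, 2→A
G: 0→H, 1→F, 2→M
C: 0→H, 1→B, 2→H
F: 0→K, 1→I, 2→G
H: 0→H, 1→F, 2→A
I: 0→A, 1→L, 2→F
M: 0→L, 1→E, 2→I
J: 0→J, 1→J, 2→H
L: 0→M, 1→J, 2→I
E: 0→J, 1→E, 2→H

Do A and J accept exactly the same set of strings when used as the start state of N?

First remove the unreachable states {B,C,D}; 10 states remain.
P0 = {A,E,F,I,J,L,M} | {G,H,K}.
Refine {A,E,F,I,J,L,M} on symbol 0: members go to different blocks, giving {A,E,I,J,L,M} and {F}.
On input 2, block {A,E,I,J,L,M} splits into {A,L,M} and {E,J} and {I}.
Stable partition: {A,L,M} | {G,H,K} | {F} | {E,J} | {I} — 5 equivalence classes.
A and J end up in different blocks, so they are distinguishable. For instance, the string '2' is accepted from only A.

No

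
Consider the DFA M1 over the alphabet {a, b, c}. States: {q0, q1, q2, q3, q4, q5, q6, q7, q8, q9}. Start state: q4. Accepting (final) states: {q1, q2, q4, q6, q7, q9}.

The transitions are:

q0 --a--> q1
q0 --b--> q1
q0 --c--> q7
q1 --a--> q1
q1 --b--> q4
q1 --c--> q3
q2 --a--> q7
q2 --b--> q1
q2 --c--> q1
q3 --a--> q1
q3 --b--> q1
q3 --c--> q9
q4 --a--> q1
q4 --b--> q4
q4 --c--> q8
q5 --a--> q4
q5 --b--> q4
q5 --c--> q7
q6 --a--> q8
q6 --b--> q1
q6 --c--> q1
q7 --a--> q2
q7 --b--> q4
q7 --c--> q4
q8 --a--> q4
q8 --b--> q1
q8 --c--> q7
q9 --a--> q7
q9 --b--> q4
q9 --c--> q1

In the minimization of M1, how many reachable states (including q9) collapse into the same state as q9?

3

States {q0,q5,q6} cannot be reached from the start state, so discard them.
Start with accepting vs non-accepting: {q1,q2,q4,q7,q9} | {q3,q8}.
On input c, block {q1,q2,q4,q7,q9} splits into {q2,q7,q9} and {q1,q4}.
Stable partition: {q2,q7,q9} | {q3,q8} | {q1,q4} — 3 equivalence classes.
State q9 belongs to the block {q2,q7,q9}, which has 3 states.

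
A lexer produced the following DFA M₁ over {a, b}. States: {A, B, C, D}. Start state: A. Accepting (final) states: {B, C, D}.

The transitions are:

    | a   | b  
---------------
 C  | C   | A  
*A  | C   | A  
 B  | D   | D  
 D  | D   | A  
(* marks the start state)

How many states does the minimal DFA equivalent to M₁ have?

2

First remove the unreachable states {B,D}; 2 states remain.
Initial partition by acceptance: {C} | {A}.
The partition is now stable with 2 blocks: {C} | {A}.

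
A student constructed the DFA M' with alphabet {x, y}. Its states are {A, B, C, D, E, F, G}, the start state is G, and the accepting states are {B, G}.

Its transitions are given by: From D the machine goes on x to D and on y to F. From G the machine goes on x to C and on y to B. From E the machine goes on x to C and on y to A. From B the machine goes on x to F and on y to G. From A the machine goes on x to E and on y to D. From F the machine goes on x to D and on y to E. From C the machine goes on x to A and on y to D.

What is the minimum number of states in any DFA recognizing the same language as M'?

2

Start with accepting vs non-accepting: {B,G} | {A,C,D,E,F}.
The partition is now stable with 2 blocks: {B,G} | {A,C,D,E,F}.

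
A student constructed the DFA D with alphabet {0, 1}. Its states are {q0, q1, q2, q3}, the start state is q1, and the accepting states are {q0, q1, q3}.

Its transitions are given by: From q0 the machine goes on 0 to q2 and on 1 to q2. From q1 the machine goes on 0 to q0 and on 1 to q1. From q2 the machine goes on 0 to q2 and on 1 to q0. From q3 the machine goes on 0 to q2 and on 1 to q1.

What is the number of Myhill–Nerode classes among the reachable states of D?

3

States {q3} cannot be reached from the start state, so discard them.
P0 = {q0,q1} | {q2}.
Refine {q0,q1} on symbol 0: members go to different blocks, giving {q0} and {q1}.
No further refinement is possible. Final partition (3 blocks): {q0} | {q2} | {q1}.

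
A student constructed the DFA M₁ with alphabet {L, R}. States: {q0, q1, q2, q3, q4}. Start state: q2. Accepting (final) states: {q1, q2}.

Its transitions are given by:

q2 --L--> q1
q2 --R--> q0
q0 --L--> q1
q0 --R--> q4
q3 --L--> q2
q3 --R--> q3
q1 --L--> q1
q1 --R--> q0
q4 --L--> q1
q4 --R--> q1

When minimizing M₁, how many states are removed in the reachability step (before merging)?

1

No path from q2 leads to q3; the other 4 states are all reachable.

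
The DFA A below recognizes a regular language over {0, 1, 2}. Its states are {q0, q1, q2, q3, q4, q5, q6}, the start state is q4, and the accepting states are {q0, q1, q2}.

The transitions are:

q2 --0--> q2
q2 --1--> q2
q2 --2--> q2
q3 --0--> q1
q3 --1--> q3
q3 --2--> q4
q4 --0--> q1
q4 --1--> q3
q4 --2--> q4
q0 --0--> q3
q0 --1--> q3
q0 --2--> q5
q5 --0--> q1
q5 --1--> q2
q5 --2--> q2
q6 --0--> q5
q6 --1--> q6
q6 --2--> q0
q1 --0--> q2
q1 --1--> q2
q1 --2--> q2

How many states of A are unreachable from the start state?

3

Starting at q4 and following transitions, the reachable set is {q1, q2, q3, q4}. That leaves q0, q5, q6 unreachable — 3 in total.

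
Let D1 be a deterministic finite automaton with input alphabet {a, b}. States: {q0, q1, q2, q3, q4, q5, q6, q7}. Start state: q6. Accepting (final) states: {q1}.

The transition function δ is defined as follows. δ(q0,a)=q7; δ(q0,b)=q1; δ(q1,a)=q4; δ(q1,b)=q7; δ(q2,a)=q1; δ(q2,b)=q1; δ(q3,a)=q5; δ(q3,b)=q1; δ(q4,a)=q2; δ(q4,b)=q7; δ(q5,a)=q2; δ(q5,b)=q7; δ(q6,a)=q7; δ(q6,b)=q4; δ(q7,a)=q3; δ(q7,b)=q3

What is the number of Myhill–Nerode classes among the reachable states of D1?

States {q0} cannot be reached from the start state, so discard them.
Start with accepting vs non-accepting: {q1} | {q2,q3,q4,q5,q6,q7}.
Refine {q2,q3,q4,q5,q6,q7} on symbol a: members go to different blocks, giving {q3,q4,q5,q6,q7} and {q2}.
Split {q3,q4,q5,q6,q7} by δ(·,a) → {q3,q6,q7} and {q4,q5}.
On input a, block {q3,q6,q7} splits into {q6,q7} and {q3}.
Split {q6,q7} by δ(·,a) → {q6} and {q7}.
Stable partition: {q1} | {q6} | {q2} | {q4,q5} | {q3} | {q7} — 6 equivalence classes.

6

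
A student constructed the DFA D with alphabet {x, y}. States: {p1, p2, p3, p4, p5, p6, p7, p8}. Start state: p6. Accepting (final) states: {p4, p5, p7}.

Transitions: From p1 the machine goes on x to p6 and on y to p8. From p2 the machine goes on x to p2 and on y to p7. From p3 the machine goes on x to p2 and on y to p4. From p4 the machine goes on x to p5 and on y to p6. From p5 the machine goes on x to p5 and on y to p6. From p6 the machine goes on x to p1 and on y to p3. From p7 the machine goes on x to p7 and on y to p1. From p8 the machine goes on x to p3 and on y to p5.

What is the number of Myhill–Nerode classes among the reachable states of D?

Initial partition by acceptance: {p4,p5,p7} | {p1,p2,p3,p6,p8}.
Split {p1,p2,p3,p6,p8} by δ(·,y) → {p2,p3,p8} and {p1,p6}.
No further refinement is possible. Final partition (3 blocks): {p4,p5,p7} | {p2,p3,p8} | {p1,p6}.

3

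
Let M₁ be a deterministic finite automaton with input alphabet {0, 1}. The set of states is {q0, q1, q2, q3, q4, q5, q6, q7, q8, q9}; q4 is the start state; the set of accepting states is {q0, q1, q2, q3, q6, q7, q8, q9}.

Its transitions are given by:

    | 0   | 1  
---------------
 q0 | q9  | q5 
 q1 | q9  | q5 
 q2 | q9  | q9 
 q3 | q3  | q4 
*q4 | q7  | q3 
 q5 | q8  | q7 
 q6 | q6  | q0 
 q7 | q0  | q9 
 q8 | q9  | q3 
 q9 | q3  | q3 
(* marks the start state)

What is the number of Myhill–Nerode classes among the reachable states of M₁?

Reachable states from the start: {q0,q3,q4,q5,q7,q8,q9}. Unreachable: {q1,q2,q6} — drop them.
P0 = {q0,q3,q7,q8,q9} | {q4,q5}.
On input 1, block {q0,q3,q7,q8,q9} splits into {q7,q8,q9} and {q0,q3}.
Refine {q7,q8,q9} on symbol 0: members go to different blocks, giving {q7,q9} and {q8}.
Refine {q7,q9} on symbol 1: members go to different blocks, giving {q7} and {q9}.
Refine {q4,q5} on symbol 0: members go to different blocks, giving {q4} and {q5}.
Refine {q0,q3} on symbol 0: members go to different blocks, giving {q0} and {q3}.
Stable partition: {q7} | {q4} | {q0} | {q8} | {q9} | {q5} | {q3} — 7 equivalence classes.

7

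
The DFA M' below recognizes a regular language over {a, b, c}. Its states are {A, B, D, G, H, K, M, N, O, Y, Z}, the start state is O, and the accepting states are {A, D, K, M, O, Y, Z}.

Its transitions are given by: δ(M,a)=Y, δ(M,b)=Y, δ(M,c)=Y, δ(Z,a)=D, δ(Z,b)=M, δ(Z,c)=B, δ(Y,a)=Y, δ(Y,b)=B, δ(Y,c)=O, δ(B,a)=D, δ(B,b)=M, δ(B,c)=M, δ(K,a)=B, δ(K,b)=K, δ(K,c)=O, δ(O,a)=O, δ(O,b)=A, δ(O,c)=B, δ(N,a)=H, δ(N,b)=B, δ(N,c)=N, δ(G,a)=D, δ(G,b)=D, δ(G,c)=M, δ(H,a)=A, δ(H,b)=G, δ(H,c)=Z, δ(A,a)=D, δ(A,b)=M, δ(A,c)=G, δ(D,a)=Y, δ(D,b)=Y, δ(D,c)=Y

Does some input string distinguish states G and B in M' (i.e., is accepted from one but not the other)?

Reachable states from the start: {A,B,D,G,M,O,Y}. Unreachable: {H,K,N,Z} — drop them.
Start with accepting vs non-accepting: {A,D,M,O,Y} | {B,G}.
Split {A,D,M,O,Y} by δ(·,b) → {A,D,M,O} and {Y}.
Split {A,D,M,O} by δ(·,a) → {A,O} and {D,M}.
Refine {A,O} on symbol a: members go to different blocks, giving {A} and {O}.
Stable partition: {A} | {B,G} | {Y} | {D,M} | {O} — 5 equivalence classes.
G and B lie in the same block of the stable partition, so they are equivalent — no string distinguishes them.

No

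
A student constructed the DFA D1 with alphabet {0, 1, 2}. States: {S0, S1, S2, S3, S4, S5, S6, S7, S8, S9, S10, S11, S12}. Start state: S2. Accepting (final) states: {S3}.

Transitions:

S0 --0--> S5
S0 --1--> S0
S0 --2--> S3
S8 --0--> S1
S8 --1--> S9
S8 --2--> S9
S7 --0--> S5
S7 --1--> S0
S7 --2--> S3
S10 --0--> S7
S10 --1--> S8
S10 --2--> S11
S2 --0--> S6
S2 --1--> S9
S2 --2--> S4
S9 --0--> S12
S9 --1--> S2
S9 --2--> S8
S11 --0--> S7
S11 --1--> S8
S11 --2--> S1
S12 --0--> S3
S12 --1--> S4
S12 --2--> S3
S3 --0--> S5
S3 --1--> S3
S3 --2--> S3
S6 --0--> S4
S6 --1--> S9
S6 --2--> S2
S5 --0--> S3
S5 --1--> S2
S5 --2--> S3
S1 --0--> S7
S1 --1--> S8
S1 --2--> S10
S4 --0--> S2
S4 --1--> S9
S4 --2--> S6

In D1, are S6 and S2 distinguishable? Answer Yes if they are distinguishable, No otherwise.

Initial partition by acceptance: {S3} | {S0,S1,S2,S4,S5,S6,S7,S8,S9,S10,S11,S12}.
Split {S0,S1,S2,S4,S5,S6,S7,S8,S9,S10,S11,S12} by δ(·,0) → {S0,S1,S2,S4,S6,S7,S8,S9,S10,S11} and {S5,S12}.
On input 0, block {S0,S1,S2,S4,S6,S7,S8,S9,S10,S11} splits into {S1,S2,S4,S6,S8,S10,S11} and {S0,S7,S9}.
Refine {S1,S2,S4,S6,S8,S10,S11} on symbol 0: members go to different blocks, giving {S2,S4,S6,S8} and {S1,S10,S11}.
Refine {S2,S4,S6,S8} on symbol 0: members go to different blocks, giving {S2,S4,S6} and {S8}.
Split {S0,S7,S9} by δ(·,1) → {S0,S7} and {S9}.
Stable partition: {S3} | {S2,S4,S6} | {S5,S12} | {S0,S7} | {S1,S10,S11} | {S8} | {S9} — 7 equivalence classes.
S6 and S2 lie in the same block of the stable partition, so they are equivalent — no string distinguishes them.

No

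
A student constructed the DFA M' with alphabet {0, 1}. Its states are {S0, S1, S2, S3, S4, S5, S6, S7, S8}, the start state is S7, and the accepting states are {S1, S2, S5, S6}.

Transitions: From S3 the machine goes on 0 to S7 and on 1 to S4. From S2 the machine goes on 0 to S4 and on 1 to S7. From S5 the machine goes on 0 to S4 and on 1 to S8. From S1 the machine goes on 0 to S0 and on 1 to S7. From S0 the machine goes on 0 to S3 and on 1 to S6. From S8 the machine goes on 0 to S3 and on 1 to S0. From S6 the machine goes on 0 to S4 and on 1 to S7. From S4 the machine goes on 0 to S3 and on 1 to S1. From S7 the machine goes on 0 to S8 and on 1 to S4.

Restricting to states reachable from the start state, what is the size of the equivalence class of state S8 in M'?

3

First remove the unreachable states {S2,S5}; 7 states remain.
Start with accepting vs non-accepting: {S1,S6} | {S0,S3,S4,S7,S8}.
Split {S0,S3,S4,S7,S8} by δ(·,1) → {S3,S7,S8} and {S0,S4}.
The partition is now stable with 3 blocks: {S1,S6} | {S3,S7,S8} | {S0,S4}.
State S8 belongs to the block {S3,S7,S8}, which has 3 states.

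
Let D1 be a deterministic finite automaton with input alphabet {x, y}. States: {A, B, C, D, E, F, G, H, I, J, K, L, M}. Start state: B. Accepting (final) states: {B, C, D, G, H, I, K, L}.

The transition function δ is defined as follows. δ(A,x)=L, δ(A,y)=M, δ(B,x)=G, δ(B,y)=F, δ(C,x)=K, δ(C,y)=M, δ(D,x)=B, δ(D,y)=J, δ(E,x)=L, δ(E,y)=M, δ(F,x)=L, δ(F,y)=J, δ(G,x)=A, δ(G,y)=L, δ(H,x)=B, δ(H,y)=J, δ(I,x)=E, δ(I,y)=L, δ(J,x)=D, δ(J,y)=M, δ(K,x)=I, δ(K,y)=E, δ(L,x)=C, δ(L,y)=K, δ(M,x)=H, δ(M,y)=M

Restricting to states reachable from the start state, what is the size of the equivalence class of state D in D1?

Start with accepting vs non-accepting: {B,C,D,G,H,I,K,L} | {A,E,F,J,M}.
Refine {B,C,D,G,H,I,K,L} on symbol x: members go to different blocks, giving {B,C,D,H,K,L} and {G,I}.
On input x, block {B,C,D,H,K,L} splits into {C,D,H,L} and {B,K}.
On input x, block {C,D,H,L} splits into {C,D,H} and {L}.
On input x, block {A,E,F,J,M} splits into {A,E,F} and {J,M}.
The partition is now stable with 6 blocks: {C,D,H} | {A,E,F} | {G,I} | {B,K} | {L} | {J,M}.
State D belongs to the block {C,D,H}, which has 3 states.

3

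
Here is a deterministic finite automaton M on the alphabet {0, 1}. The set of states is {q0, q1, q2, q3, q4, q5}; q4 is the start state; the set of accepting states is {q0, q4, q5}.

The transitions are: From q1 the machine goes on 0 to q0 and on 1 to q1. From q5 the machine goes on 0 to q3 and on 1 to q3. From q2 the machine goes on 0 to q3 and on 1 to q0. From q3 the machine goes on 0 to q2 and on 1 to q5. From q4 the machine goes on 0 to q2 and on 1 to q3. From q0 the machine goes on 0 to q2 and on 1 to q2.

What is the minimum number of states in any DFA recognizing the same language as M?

2

States {q1} cannot be reached from the start state, so discard them.
Start with accepting vs non-accepting: {q0,q4,q5} | {q2,q3}.
Stable partition: {q0,q4,q5} | {q2,q3} — 2 equivalence classes.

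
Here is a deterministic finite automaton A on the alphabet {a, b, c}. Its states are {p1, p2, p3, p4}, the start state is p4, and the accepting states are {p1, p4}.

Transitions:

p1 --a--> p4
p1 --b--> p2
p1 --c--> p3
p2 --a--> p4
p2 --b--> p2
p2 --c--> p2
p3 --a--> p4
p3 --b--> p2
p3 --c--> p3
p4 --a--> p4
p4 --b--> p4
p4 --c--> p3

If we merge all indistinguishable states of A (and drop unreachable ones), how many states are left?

First remove the unreachable states {p1}; 3 states remain.
Initial partition by acceptance: {p4} | {p2,p3}.
Stable partition: {p4} | {p2,p3} — 2 equivalence classes.

2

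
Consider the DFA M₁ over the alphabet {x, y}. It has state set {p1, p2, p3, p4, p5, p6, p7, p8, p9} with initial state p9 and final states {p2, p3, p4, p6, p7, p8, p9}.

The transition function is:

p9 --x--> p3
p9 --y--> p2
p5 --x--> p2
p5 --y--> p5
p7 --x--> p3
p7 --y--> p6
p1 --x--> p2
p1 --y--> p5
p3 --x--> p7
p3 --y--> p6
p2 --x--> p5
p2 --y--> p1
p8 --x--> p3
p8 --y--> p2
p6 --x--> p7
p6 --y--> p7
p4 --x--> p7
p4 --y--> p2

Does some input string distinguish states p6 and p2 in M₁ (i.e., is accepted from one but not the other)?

Yes

States {p4,p8} cannot be reached from the start state, so discard them.
P0 = {p2,p3,p6,p7,p9} | {p1,p5}.
Split {p2,p3,p6,p7,p9} by δ(·,x) → {p3,p6,p7,p9} and {p2}.
On input y, block {p3,p6,p7,p9} splits into {p3,p6,p7} and {p9}.
The partition is now stable with 4 blocks: {p3,p6,p7} | {p1,p5} | {p2} | {p9}.
p6 and p2 end up in different blocks, so they are distinguishable. For instance, the string 'x' is accepted from only p6.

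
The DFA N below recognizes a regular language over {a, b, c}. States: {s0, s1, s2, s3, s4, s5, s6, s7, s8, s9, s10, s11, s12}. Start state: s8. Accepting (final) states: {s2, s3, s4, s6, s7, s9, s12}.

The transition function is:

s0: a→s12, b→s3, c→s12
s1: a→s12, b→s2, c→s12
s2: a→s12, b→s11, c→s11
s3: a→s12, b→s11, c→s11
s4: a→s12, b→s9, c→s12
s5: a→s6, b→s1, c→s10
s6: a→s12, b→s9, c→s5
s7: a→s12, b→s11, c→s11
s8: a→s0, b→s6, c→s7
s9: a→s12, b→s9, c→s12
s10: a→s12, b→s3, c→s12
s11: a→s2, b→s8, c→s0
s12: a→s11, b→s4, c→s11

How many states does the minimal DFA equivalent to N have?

Every state is reachable, so we keep all 13.
Initial partition by acceptance: {s2,s3,s4,s6,s7,s9,s12} | {s0,s1,s5,s8,s10,s11}.
On input a, block {s2,s3,s4,s6,s7,s9,s12} splits into {s2,s3,s4,s6,s7,s9} and {s12}.
On input b, block {s2,s3,s4,s6,s7,s9} splits into {s2,s3,s7} and {s4,s6,s9}.
Refine {s0,s1,s5,s8,s10,s11} on symbol a: members go to different blocks, giving {s0,s1,s10} and {s5} and {s8} and {s11}.
Split {s4,s6,s9} by δ(·,c) → {s4,s9} and {s6}.
No further refinement is possible. Final partition (8 blocks): {s2,s3,s7} | {s0,s1,s10} | {s12} | {s4,s9} | {s5} | {s8} | {s11} | {s6}.

8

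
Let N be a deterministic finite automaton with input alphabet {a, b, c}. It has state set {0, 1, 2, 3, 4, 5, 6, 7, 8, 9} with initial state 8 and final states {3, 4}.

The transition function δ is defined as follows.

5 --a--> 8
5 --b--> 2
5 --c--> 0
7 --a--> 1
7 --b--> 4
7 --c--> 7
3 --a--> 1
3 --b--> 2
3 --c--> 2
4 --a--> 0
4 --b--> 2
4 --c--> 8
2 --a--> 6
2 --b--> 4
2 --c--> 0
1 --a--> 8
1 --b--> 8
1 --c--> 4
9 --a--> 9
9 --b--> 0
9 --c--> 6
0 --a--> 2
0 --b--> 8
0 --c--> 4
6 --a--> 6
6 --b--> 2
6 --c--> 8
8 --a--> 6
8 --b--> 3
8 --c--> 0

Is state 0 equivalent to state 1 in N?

Yes

First remove the unreachable states {5,7,9}; 7 states remain.
P0 = {3,4} | {0,1,2,6,8}.
Split {0,1,2,6,8} by δ(·,b) → {0,1,6} and {2,8}.
Refine {0,1,6} on symbol a: members go to different blocks, giving {0,1} and {6}.
No further refinement is possible. Final partition (4 blocks): {3,4} | {0,1} | {2,8} | {6}.
0 and 1 lie in the same block of the stable partition, so they are equivalent — no string distinguishes them.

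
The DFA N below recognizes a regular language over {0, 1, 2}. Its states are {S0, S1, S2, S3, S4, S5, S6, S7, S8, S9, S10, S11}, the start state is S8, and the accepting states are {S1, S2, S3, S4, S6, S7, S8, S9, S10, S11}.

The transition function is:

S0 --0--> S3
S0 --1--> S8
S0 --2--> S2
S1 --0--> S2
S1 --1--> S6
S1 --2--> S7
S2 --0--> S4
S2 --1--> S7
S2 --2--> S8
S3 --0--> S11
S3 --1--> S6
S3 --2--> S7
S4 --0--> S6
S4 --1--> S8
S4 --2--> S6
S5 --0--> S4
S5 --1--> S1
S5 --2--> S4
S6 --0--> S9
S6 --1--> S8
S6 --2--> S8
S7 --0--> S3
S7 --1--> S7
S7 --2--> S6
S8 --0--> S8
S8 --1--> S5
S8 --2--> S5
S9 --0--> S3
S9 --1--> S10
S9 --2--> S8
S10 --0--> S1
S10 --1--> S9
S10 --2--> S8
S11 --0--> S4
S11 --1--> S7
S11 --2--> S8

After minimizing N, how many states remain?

8

States {S0} cannot be reached from the start state, so discard them.
Start with accepting vs non-accepting: {S1,S2,S3,S4,S6,S7,S8,S9,S10,S11} | {S5}.
Split {S1,S2,S3,S4,S6,S7,S8,S9,S10,S11} by δ(·,1) → {S1,S2,S3,S4,S6,S7,S9,S10,S11} and {S8}.
Refine {S1,S2,S3,S4,S6,S7,S9,S10,S11} on symbol 1: members go to different blocks, giving {S1,S2,S3,S7,S9,S10,S11} and {S4,S6}.
On input 0, block {S1,S2,S3,S7,S9,S10,S11} splits into {S1,S3,S7,S9,S10} and {S2,S11}.
Refine {S1,S3,S7,S9,S10} on symbol 0: members go to different blocks, giving {S7,S9,S10} and {S1,S3}.
On input 2, block {S7,S9,S10} splits into {S9,S10} and {S7}.
Refine {S4,S6} on symbol 0: members go to different blocks, giving {S4} and {S6}.
Stable partition: {S9,S10} | {S5} | {S8} | {S4} | {S2,S11} | {S1,S3} | {S7} | {S6} — 8 equivalence classes.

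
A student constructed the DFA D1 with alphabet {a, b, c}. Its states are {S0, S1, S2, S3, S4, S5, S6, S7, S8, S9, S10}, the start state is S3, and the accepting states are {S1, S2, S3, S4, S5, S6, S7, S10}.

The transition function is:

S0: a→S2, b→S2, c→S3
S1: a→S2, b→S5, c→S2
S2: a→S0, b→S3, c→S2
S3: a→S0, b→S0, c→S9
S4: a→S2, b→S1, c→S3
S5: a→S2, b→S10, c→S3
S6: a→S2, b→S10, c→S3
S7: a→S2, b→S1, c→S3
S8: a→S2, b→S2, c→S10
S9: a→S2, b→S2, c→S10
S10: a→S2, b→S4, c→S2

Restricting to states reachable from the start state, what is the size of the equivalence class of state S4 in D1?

First remove the unreachable states {S6,S7,S8}; 8 states remain.
Initial partition by acceptance: {S1,S2,S3,S4,S5,S10} | {S0,S9}.
Split {S1,S2,S3,S4,S5,S10} by δ(·,a) → {S1,S4,S5,S10} and {S2,S3}.
On input c, block {S0,S9} splits into {S0} and {S9}.
On input b, block {S2,S3} splits into {S2} and {S3}.
Split {S1,S4,S5,S10} by δ(·,c) → {S1,S10} and {S4,S5}.
No further refinement is possible. Final partition (6 blocks): {S1,S10} | {S0} | {S2} | {S9} | {S3} | {S4,S5}.
State S4 belongs to the block {S4,S5}, which has 2 states.

2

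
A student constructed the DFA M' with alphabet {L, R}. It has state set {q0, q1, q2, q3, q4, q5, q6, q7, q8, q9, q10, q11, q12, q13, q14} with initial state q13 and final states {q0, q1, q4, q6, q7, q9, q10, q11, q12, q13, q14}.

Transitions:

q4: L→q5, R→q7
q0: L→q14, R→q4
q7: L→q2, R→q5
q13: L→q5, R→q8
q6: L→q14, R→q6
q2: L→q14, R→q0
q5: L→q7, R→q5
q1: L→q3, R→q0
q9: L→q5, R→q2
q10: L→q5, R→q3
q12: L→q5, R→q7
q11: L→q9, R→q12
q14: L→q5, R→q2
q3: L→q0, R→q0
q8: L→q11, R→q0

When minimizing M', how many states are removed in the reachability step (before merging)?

Starting at q13 and following transitions, the reachable set is {q0, q2, q4, q5, q7, q8, q9, q11, q12, q13, q14}. That leaves q1, q3, q6, q10 unreachable — 4 in total.

4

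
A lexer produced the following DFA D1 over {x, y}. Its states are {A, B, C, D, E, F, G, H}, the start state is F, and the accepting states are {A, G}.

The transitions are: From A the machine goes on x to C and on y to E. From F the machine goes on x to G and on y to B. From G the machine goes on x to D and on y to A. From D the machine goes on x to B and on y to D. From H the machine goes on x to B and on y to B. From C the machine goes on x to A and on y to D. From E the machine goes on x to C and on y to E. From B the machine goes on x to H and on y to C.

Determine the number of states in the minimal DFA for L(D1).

Every state is reachable, so we keep all 8.
Start with accepting vs non-accepting: {A,G} | {B,C,D,E,F,H}.
Split {A,G} by δ(·,y) → {A} and {G}.
Split {B,C,D,E,F,H} by δ(·,x) → {B,D,E,H} and {C} and {F}.
Refine {B,D,E,H} on symbol x: members go to different blocks, giving {B,D,H} and {E}.
Split {B,D,H} by δ(·,y) → {D,H} and {B}.
Split {D,H} by δ(·,y) → {D} and {H}.
Stable partition: {A} | {D} | {G} | {C} | {F} | {E} | {B} | {H} — 8 equivalence classes.

8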